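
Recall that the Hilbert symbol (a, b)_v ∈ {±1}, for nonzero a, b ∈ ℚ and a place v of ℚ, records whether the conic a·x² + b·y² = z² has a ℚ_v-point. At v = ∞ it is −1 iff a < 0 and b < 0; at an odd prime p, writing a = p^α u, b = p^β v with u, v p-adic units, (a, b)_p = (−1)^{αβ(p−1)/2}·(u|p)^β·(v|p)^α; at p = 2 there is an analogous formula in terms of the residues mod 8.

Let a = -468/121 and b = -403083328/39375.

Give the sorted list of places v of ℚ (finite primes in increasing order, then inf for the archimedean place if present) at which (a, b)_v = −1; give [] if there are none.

Mod squares: a ≡ -13, b ≡ -152551. Check v ∈ {∞, 2, 3, 5, 7, 11, 13, 17, 19, 31, 37}.
v=11: a=11^-2·(≡5), b=11^0·(≡2) mod 11; (5|11)=+1, (2|11)=-1; (−1)^{-2·0·5}·(+1)^0·(-1)^-2 = +1.
v=37: a=37^0·(≡5), b=37^1·(≡30) mod 37; (5|37)=-1, (30|37)=+1; (−1)^{0·1·18}·(-1)^1·(+1)^0 = -1.
v=5: a=5^0·(≡2), b=5^-4·(≡4) mod 5; (2|5)=-1, (4|5)=+1; (−1)^{0·-4·2}·(-1)^-4·(+1)^0 = +1.
v=19: a=19^0·(≡1), b=19^1·(≡10) mod 19; (1|19)=+1, (10|19)=-1; (−1)^{0·1·9}·(+1)^1·(-1)^0 = +1.
v=7: a=7^0·(≡4), b=7^-1·(≡6) mod 7; (4|7)=+1, (6|7)=-1; (−1)^{0·-1·3}·(+1)^-1·(-1)^0 = +1.
v=2: v_2(a)=2, v_2(b)=6; units ≡ 3, 1 (mod 8); ε·ε+αω+βω = 1·0+2·0+6·1 ≡ 0  ⇒  (a,b)_2 = +1.
v=∞: -13 < 0 and -152551 < 0  ⇒  (a,b)_∞ = -1.
v=3: a=3^2·(≡2), b=3^-2·(≡2) mod 3; (2|3)=-1, (2|3)=-1; (−1)^{2·-2·1}·(-1)^-2·(-1)^2 = +1.
v=17: a=17^0·(≡4), b=17^2·(≡10) mod 17; (4|17)=+1, (10|17)=-1; (−1)^{0·2·8}·(+1)^2·(-1)^0 = +1.
v=13: a=13^1·(≡4), b=13^0·(≡12) mod 13; (4|13)=+1, (12|13)=+1; (−1)^{1·0·6}·(+1)^0·(+1)^1 = +1.
v=31: a=31^0·(≡1), b=31^1·(≡9) mod 31; (1|31)=+1, (9|31)=+1; (−1)^{0·1·15}·(+1)^1·(+1)^0 = +1.
(-13, -152551 / ℚ) ramifies at {37, ∞}: a division algebra.

[37, inf]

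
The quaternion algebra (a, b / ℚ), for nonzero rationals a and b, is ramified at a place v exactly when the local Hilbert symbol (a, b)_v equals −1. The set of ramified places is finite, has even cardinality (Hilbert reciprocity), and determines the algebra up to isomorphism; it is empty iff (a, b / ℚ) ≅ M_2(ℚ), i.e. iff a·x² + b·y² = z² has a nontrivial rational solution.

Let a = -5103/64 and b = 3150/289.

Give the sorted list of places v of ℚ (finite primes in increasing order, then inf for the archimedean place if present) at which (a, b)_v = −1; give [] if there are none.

[]

(a, b) ≡ (-7, 14) mod (ℚ^×)²; places V = {2, 3, 5, 7, 17, ∞}.
(a,b)_17: α=0, u≡5; β=-2, v≡5 (mod 17); (5|17)=-1, (5|17)=-1; sign (−1)^0·-1^-2·-1^0 = +1.
(a,b)_2: α=-6, β=1; u≡1, v≡7 (mod 8); ε(u)ε(v)=0·1, αω(v)=-6·0, βω(u)=1·0; sum ≡ 0  ⇒  +1.
(a,b)_7: α=1, u≡6; β=1, v≡1 (mod 7); (6|7)=-1, (1|7)=+1; sign (−1)^1·-1^1·+1^1 = +1.
(a,b)_5: α=0, u≡3; β=2, v≡4 (mod 5); (3|5)=-1, (4|5)=+1; sign (−1)^0·-1^2·+1^0 = +1.
(a,b)_∞: sgn(-7)=−, sgn(14)=+, so +1.
(a,b)_3: α=6, u≡2; β=2, v≡2 (mod 3); (2|3)=-1, (2|3)=-1; sign (−1)^0·-1^2·-1^6 = +1.
Ram(a, b) = ∅: the form -7·x² + 14·y² − z² is isotropic over every ℚ_v, so by Hasse–Minkowski it is isotropic over ℚ.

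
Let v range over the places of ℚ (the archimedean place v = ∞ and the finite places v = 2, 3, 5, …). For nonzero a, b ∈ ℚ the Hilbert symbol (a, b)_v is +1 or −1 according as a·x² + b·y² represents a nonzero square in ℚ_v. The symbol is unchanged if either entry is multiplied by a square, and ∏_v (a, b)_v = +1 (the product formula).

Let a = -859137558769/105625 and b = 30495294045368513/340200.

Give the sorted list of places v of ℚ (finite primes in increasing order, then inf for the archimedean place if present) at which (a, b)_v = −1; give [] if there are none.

[3, 19]

(a, b) ≡ (-5619649, 61194) mod (ℚ^×)²; places V = {2, 3, 5, 7, 13, 17, 19, 23, 29, 31, 47, ∞}.
(a,b)_19: α=1, u≡13; β=6, v≡18 (mod 19); (13|19)=-1, (18|19)=-1; sign (−1)^0·-1^6·-1^1 = -1.
(a,b)_17: α=2, u≡12; β=0, v≡5 (mod 17); (12|17)=-1, (5|17)=-1; sign (−1)^0·-1^0·-1^2 = +1.
(a,b)_29: α=1, u≡3; β=2, v≡5 (mod 29); (3|29)=-1, (5|29)=+1; sign (−1)^0·-1^2·+1^1 = +1.
(a,b)_23: α=2, u≡17; β=2, v≡10 (mod 23); (17|23)=-1, (10|23)=-1; sign (−1)^0·-1^2·-1^2 = +1.
(a,b)_7: α=1, u≡1; β=-1, v≡3 (mod 7); (1|7)=+1, (3|7)=-1; sign (−1)^1·+1^-1·-1^1 = +1.
(a,b)_3: α=0, u≡2; β=-5, v≡1 (mod 3); (2|3)=-1, (1|3)=+1; sign (−1)^0·-1^-5·+1^0 = -1.
(a,b)_13: α=-2, u≡4; β=0, v≡12 (mod 13); (4|13)=+1, (12|13)=+1; sign (−1)^0·+1^0·+1^-2 = +1.
(a,b)_∞: sgn(-5619649)=−, sgn(61194)=+, so +1.
(a,b)_5: α=-4, u≡4; β=-2, v≡1 (mod 5); (4|5)=+1, (1|5)=+1; sign (−1)^0·+1^-2·+1^-4 = +1.
(a,b)_2: α=0, β=-3; u≡7, v≡5 (mod 8); ε(u)ε(v)=1·0, αω(v)=0·1, βω(u)=-3·0; sum ≡ 0  ⇒  +1.
(a,b)_31: α=1, u≡7; β=1, v≡22 (mod 31); (7|31)=+1, (22|31)=-1; sign (−1)^1·+1^1·-1^1 = +1.
(a,b)_47: α=1, u≡17; β=1, v≡33 (mod 47); (17|47)=+1, (33|47)=-1; sign (−1)^1·+1^1·-1^1 = +1.
Ram(-5619649, 61194) = {3, 19}; no ℚ_3-point on the conic.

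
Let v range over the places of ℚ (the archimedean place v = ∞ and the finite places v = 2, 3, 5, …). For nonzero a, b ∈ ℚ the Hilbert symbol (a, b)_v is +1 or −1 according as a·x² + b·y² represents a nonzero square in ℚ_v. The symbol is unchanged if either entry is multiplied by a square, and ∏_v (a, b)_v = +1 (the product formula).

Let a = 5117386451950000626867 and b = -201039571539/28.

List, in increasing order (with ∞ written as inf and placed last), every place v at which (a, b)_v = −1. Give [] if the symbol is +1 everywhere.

(a, b) ≡ (43, -9396317) mod (ℚ^×)²; places V = {2, 3, 7, 19, 31, 43, 53, ∞}.
(a,b)_19: α=2, u≡7; β=1, v≡2 (mod 19); (7|19)=+1, (2|19)=-1; sign (−1)^0·+1^1·-1^2 = +1.
(a,b)_3: α=6, u≡1; β=4, v≡1 (mod 3); (1|3)=+1, (1|3)=+1; sign (−1)^0·+1^4·+1^6 = +1.
(a,b)_31: α=2, u≡12; β=1, v≡15 (mod 31); (12|31)=-1, (15|31)=-1; sign (−1)^0·-1^1·-1^2 = -1.
(a,b)_7: α=2, u≡2; β=-1, v≡3 (mod 7); (2|7)=+1, (3|7)=-1; sign (−1)^0·+1^-1·-1^2 = +1.
(a,b)_43: α=5, u≡31; β=3, v≡29 (mod 43); (31|43)=+1, (29|43)=-1; sign (−1)^1·+1^3·-1^5 = +1.
(a,b)_∞: sgn(43)=+, sgn(-9396317)=−, so +1.
(a,b)_2: α=0, β=-2; u≡3, v≡3 (mod 8); ε(u)ε(v)=1·1, αω(v)=0·1, βω(u)=-2·1; sum ≡ 1  ⇒  -1.
(a,b)_53: α=2, u≡28; β=1, v≡11 (mod 53); (28|53)=+1, (11|53)=+1; sign (−1)^0·+1^1·+1^2 = +1.
(43, -9396317 / ℚ) ramifies at {2, 31}: a division algebra.

[2, 31]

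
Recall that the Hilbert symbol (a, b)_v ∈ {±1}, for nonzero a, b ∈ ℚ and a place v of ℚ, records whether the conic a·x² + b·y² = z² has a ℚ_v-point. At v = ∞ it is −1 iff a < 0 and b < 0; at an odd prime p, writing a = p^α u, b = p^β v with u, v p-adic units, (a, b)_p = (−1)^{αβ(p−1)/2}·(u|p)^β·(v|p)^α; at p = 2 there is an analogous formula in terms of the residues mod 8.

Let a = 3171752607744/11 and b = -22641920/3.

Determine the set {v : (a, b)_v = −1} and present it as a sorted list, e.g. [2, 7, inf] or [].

[3, 11]

(a, b) ≡ (209, -15) mod (ℚ^×)²; places V = {2, 3, 5, 7, 11, 19, ∞}.
(a,b)_∞: sgn(209)=+, sgn(-15)=−, so +1.
(a,b)_11: α=-1, u≡6; β=0, v≡6 (mod 11); (6|11)=-1, (6|11)=-1; sign (−1)^0·-1^0·-1^-1 = -1.
(a,b)_3: α=2, u≡2; β=-1, v≡1 (mod 3); (2|3)=-1, (1|3)=+1; sign (−1)^0·-1^-1·+1^2 = -1.
(a,b)_7: α=2, u≡5; β=2, v≡6 (mod 7); (5|7)=-1, (6|7)=-1; sign (−1)^0·-1^2·-1^2 = +1.
(a,b)_19: α=3, u≡17; β=2, v≡6 (mod 19); (17|19)=+1, (6|19)=+1; sign (−1)^0·+1^2·+1^3 = +1.
(a,b)_5: α=0, u≡4; β=1, v≡2 (mod 5); (4|5)=+1, (2|5)=-1; sign (−1)^0·+1^1·-1^0 = +1.
(a,b)_2: α=20, β=8; u≡1, v≡1 (mod 8); ε(u)ε(v)=0·0, αω(v)=20·0, βω(u)=8·0; sum ≡ 0  ⇒  +1.
|Ram(209, -15)| = 2, even; anisotropic at {3, 11}.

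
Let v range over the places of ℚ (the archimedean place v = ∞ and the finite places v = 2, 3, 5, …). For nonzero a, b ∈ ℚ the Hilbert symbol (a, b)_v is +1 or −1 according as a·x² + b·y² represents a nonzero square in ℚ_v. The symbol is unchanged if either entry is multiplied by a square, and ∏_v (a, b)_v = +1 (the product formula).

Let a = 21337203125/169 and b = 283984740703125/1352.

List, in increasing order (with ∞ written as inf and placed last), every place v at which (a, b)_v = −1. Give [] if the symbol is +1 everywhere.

Mod squares: a ≡ 29, b ≡ 10. Check v ∈ {∞, 2, 3, 5, 7, 11, 13, 29, 31}.
v=13: a=13^-2·(≡4), b=13^-2·(≡9) mod 13; (4|13)=+1, (9|13)=+1; (−1)^{-2·-2·6}·(+1)^-2·(+1)^-2 = +1.
v=3: a=3^0·(≡2), b=3^6·(≡1) mod 3; (2|3)=-1, (1|3)=+1; (−1)^{0·6·1}·(-1)^6·(+1)^0 = +1.
v=29: a=29^1·(≡9), b=29^2·(≡10) mod 29; (9|29)=+1, (10|29)=-1; (−1)^{1·2·14}·(+1)^2·(-1)^1 = -1.
v=5: a=5^6·(≡4), b=5^7·(≡3) mod 5; (4|5)=+1, (3|5)=-1; (−1)^{6·7·2}·(+1)^7·(-1)^6 = +1.
v=11: a=11^0·(≡10), b=11^2·(≡6) mod 11; (10|11)=-1, (6|11)=-1; (−1)^{0·2·5}·(-1)^2·(-1)^0 = +1.
v=7: a=7^2·(≡2), b=7^2·(≡3) mod 7; (2|7)=+1, (3|7)=-1; (−1)^{2·2·3}·(+1)^2·(-1)^2 = +1.
v=∞: 29 > 0 and 10 > 0  ⇒  (a,b)_∞ = +1.
v=31: a=31^2·(≡24), b=31^0·(≡14) mod 31; (24|31)=-1, (14|31)=+1; (−1)^{2·0·15}·(-1)^0·(+1)^2 = +1.
v=2: v_2(a)=0, v_2(b)=-3; units ≡ 5, 5 (mod 8); ε·ε+αω+βω = 0·0+0·1+-3·1 ≡ 1  ⇒  (a,b)_2 = -1.
|Ram(29, 10)| = 2, even; anisotropic at {2, 29}.

[2, 29]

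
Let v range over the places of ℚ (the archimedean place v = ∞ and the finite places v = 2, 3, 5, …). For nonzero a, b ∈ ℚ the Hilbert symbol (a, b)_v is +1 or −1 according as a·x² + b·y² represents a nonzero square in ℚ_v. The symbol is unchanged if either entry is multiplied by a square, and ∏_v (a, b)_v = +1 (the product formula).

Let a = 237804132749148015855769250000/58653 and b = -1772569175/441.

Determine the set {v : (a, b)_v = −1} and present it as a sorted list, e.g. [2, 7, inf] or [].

(a, b) ≡ (25165447769, -419543) mod (ℚ^×)²; places V = {2, 3, 5, 7, 11, 13, 17, 19, 23, 29, 37, 41, ∞}.
(a,b)_7: α=-3, u≡5; β=-2, v≡4 (mod 7); (5|7)=-1, (4|7)=+1; sign (−1)^0·-1^-2·+1^-3 = +1.
(a,b)_2: α=4, β=0; u≡1, v≡1 (mod 8); ε(u)ε(v)=0·0, αω(v)=4·0, βω(u)=0·0; sum ≡ 0  ⇒  +1.
(a,b)_5: α=6, u≡4; β=2, v≡3 (mod 5); (4|5)=+1, (3|5)=-1; sign (−1)^0·+1^2·-1^6 = +1.
(a,b)_19: α=-1, u≡10; β=0, v≡12 (mod 19); (10|19)=-1, (12|19)=-1; sign (−1)^0·-1^0·-1^-1 = -1.
(a,b)_23: α=3, u≡19; β=1, v≡15 (mod 23); (19|23)=-1, (15|23)=-1; sign (−1)^1·-1^1·-1^3 = -1.
(a,b)_37: α=3, u≡33; β=1, v≡15 (mod 37); (33|37)=+1, (15|37)=-1; sign (−1)^0·+1^1·-1^3 = -1.
(a,b)_13: α=4, u≡6; β=2, v≡6 (mod 13); (6|13)=-1, (6|13)=-1; sign (−1)^0·-1^2·-1^4 = +1.
(a,b)_∞: sgn(25165447769)=+, sgn(-419543)=−, so +1.
(a,b)_29: α=3, u≡19; β=1, v≡23 (mod 29); (19|29)=-1, (23|29)=+1; sign (−1)^0·-1^1·+1^3 = -1.
(a,b)_11: α=1, u≡6; β=0, v≡8 (mod 11); (6|11)=-1, (8|11)=-1; sign (−1)^0·-1^0·-1^1 = -1.
(a,b)_41: α=1, u≡28; β=0, v≡39 (mod 41); (28|41)=-1, (39|41)=+1; sign (−1)^0·-1^0·+1^1 = +1.
(a,b)_3: α=-2, u≡2; β=-2, v≡1 (mod 3); (2|3)=-1, (1|3)=+1; sign (−1)^0·-1^-2·+1^-2 = +1.
(a,b)_17: α=3, u≡2; β=1, v≡6 (mod 17); (2|17)=+1, (6|17)=-1; sign (−1)^0·+1^1·-1^3 = -1.
|Ram(25165447769, -419543)| = 6, even; anisotropic at {11, 17, 19, 23, 29, 37}.

[11, 17, 19, 23, 29, 37]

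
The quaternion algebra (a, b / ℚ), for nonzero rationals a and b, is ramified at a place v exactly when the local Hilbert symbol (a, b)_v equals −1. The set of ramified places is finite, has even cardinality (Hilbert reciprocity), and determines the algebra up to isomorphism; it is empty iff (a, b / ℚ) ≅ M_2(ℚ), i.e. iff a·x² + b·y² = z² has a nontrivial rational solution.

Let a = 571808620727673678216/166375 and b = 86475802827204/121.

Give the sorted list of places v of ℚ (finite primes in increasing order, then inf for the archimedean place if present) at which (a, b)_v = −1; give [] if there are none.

(a, b) ≡ (132113630, 70649) mod (ℚ^×)²; places V = {2, 3, 5, 7, 11, 17, 31, 43, 53, ∞}.
(a,b)_2: α=3, β=2; u≡7, v≡1 (mod 8); ε(u)ε(v)=1·0, αω(v)=3·0, βω(u)=2·0; sum ≡ 0  ⇒  +1.
(a,b)_31: α=1, u≡28; β=1, v≡8 (mod 31); (28|31)=+1, (8|31)=+1; sign (−1)^1·+1^1·+1^1 = -1.
(a,b)_3: α=6, u≡2; β=2, v≡2 (mod 3); (2|3)=-1, (2|3)=-1; sign (−1)^0·-1^2·-1^6 = +1.
(a,b)_43: α=1, u≡10; β=1, v≡13 (mod 43); (10|43)=+1, (13|43)=+1; sign (−1)^1·+1^1·+1^1 = -1.
(a,b)_11: α=-3, u≡8; β=-2, v≡10 (mod 11); (8|11)=-1, (10|11)=-1; sign (−1)^0·-1^-2·-1^-3 = -1.
(a,b)_∞: sgn(132113630)=+, sgn(70649)=+, so +1.
(a,b)_7: α=10, u≡5; β=6, v≡5 (mod 7); (5|7)=-1, (5|7)=-1; sign (−1)^0·-1^6·-1^10 = +1.
(a,b)_17: α=3, u≡10; β=2, v≡7 (mod 17); (10|17)=-1, (7|17)=-1; sign (−1)^0·-1^2·-1^3 = -1.
(a,b)_53: α=1, u≡14; β=1, v≡51 (mod 53); (14|53)=-1, (51|53)=-1; sign (−1)^0·-1^1·-1^1 = +1.
(a,b)_5: α=-3, u≡1; β=0, v≡4 (mod 5); (1|5)=+1, (4|5)=+1; sign (−1)^0·+1^0·+1^-3 = +1.
|Ram(132113630, 70649)| = 4, even; anisotropic at {11, 17, 31, 43}.

[11, 17, 31, 43]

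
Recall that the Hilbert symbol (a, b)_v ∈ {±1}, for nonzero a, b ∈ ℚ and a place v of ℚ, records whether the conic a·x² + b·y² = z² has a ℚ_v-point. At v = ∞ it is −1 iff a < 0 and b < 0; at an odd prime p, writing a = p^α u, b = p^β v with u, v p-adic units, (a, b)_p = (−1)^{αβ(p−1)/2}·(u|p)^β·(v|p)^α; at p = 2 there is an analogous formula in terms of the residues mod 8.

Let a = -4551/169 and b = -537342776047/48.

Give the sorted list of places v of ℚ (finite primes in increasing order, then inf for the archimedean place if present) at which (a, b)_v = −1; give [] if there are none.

[17, 29, 31, 41, 43, inf]

(a, b) ≡ (-4551, -32898537309) mod (ℚ^×)²; places V = {2, 3, 7, 11, 13, 17, 29, 31, 37, 41, 43, ∞}.
(a,b)_29: α=0, u≡17; β=1, v≡27 (mod 29); (17|29)=-1, (27|29)=-1; sign (−1)^0·-1^1·-1^0 = -1.
(a,b)_11: α=0, u≡9; β=1, v≡6 (mod 11); (9|11)=+1, (6|11)=-1; sign (−1)^0·+1^1·-1^0 = +1.
(a,b)_37: α=1, u≡10; β=1, v≡16 (mod 37); (10|37)=+1, (16|37)=+1; sign (−1)^0·+1^1·+1^1 = +1.
(a,b)_17: α=0, u≡12; β=1, v≡1 (mod 17); (12|17)=-1, (1|17)=+1; sign (−1)^0·-1^1·+1^0 = -1.
(a,b)_31: α=0, u≡27; β=1, v≡13 (mod 31); (27|31)=-1, (13|31)=-1; sign (−1)^0·-1^1·-1^0 = -1.
(a,b)_2: α=0, β=-4; u≡1, v≡3 (mod 8); ε(u)ε(v)=0·1, αω(v)=0·1, βω(u)=-4·0; sum ≡ 0  ⇒  +1.
(a,b)_43: α=0, u≡12; β=1, v≡4 (mod 43); (12|43)=-1, (4|43)=+1; sign (−1)^0·-1^1·+1^0 = -1.
(a,b)_7: α=0, u≡6; β=2, v≡5 (mod 7); (6|7)=-1, (5|7)=-1; sign (−1)^0·-1^2·-1^0 = +1.
(a,b)_41: α=1, u≡27; β=1, v≡31 (mod 41); (27|41)=-1, (31|41)=+1; sign (−1)^0·-1^1·+1^1 = -1.
(a,b)_13: α=-2, u≡12; β=0, v≡3 (mod 13); (12|13)=+1, (3|13)=+1; sign (−1)^0·+1^0·+1^-2 = +1.
(a,b)_∞: sgn(-4551)=−, sgn(-32898537309)=−, so -1.
(a,b)_3: α=1, u≡1; β=-1, v≡2 (mod 3); (1|3)=+1, (2|3)=-1; sign (−1)^1·+1^-1·-1^1 = +1.
Ram(-4551, -32898537309) = {17, 29, 31, 41, 43, ∞}; no ℚ_17-point on the conic.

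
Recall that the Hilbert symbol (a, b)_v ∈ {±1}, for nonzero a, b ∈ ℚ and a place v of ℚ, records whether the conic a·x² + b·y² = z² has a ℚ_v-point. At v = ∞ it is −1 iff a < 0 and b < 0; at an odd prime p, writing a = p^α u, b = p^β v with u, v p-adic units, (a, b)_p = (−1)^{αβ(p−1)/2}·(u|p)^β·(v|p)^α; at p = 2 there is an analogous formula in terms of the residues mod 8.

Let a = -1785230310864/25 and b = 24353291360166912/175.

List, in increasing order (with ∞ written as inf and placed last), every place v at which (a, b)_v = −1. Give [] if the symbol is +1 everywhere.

(a, b) ≡ (-69069, 1272271) mod (ℚ^×)²; places V = {2, 3, 5, 7, 11, 13, 23, 31, 41, ∞}.
(a,b)_5: α=-2, u≡1; β=-2, v≡1 (mod 5); (1|5)=+1, (1|5)=+1; sign (−1)^0·+1^-2·+1^-2 = +1.
(a,b)_2: α=4, β=10; u≡3, v≡7 (mod 8); ε(u)ε(v)=1·1, αω(v)=4·0, βω(u)=10·1; sum ≡ 1  ⇒  -1.
(a,b)_11: α=1, u≡10; β=1, v≡10 (mod 11); (10|11)=-1, (10|11)=-1; sign (−1)^1·-1^1·-1^1 = -1.
(a,b)_7: α=1, u≡3; β=-1, v≡6 (mod 7); (3|7)=-1, (6|7)=-1; sign (−1)^1·-1^-1·-1^1 = -1.
(a,b)_3: α=1, u≡2; β=4, v≡1 (mod 3); (2|3)=-1, (1|3)=+1; sign (−1)^0·-1^4·+1^1 = +1.
(a,b)_∞: sgn(-69069)=−, sgn(1272271)=+, so +1.
(a,b)_13: α=1, u≡9; β=1, v≡10 (mod 13); (9|13)=+1, (10|13)=+1; sign (−1)^0·+1^1·+1^1 = +1.
(a,b)_23: α=1, u≡5; β=0, v≡16 (mod 23); (5|23)=-1, (16|23)=+1; sign (−1)^0·-1^0·+1^1 = +1.
(a,b)_31: α=2, u≡29; β=3, v≡8 (mod 31); (29|31)=-1, (8|31)=+1; sign (−1)^0·-1^3·+1^2 = -1.
(a,b)_41: α=2, u≡40; β=3, v≡38 (mod 41); (40|41)=+1, (38|41)=-1; sign (−1)^0·+1^3·-1^2 = +1.
Ram(-69069, 1272271) = {2, 7, 11, 31}; no ℚ_2-point on the conic.

[2, 7, 11, 31]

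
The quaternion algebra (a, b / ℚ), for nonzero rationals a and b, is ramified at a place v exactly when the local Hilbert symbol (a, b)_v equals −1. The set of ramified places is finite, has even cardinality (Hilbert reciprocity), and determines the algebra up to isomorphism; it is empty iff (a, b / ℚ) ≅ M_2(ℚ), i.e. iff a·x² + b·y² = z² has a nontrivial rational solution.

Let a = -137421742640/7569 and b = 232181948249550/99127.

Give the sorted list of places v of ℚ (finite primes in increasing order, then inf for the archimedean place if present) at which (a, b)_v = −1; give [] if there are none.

[2, 13]

Mod squares: a ≡ -606515, b ≡ 7826. Check v ∈ {∞, 2, 3, 5, 7, 13, 17, 19, 29, 31, 41, 43}.
v=2: v_2(a)=4, v_2(b)=1; units ≡ 5, 1 (mod 8); ε·ε+αω+βω = 0·0+4·0+1·1 ≡ 1  ⇒  (a,b)_2 = -1.
v=41: a=41^0·(≡32), b=41^2·(≡25) mod 41; (32|41)=+1, (25|41)=+1; (−1)^{0·2·20}·(+1)^2·(+1)^0 = +1.
v=31: a=31^1·(≡21), b=31^0·(≡7) mod 31; (21|31)=-1, (7|31)=+1; (−1)^{1·0·15}·(-1)^0·(+1)^1 = +1.
v=43: a=43^1·(≡34), b=43^1·(≡38) mod 43; (34|43)=-1, (38|43)=+1; (−1)^{1·1·21}·(-1)^1·(+1)^1 = +1.
v=19: a=19^0·(≡14), b=19^2·(≡6) mod 19; (14|19)=-1, (6|19)=+1; (−1)^{0·2·9}·(-1)^2·(+1)^0 = +1.
v=5: a=5^1·(≡3), b=5^2·(≡1) mod 5; (3|5)=-1, (1|5)=+1; (−1)^{1·2·2}·(-1)^2·(+1)^1 = +1.
v=17: a=17^2·(≡14), b=17^-2·(≡7) mod 17; (14|17)=-1, (7|17)=-1; (−1)^{2·-2·8}·(-1)^-2·(-1)^2 = +1.
v=13: a=13^1·(≡8), b=13^3·(≡1) mod 13; (8|13)=-1, (1|13)=+1; (−1)^{1·3·6}·(-1)^3·(+1)^1 = -1.
v=∞: -606515 < 0 and 7826 > 0  ⇒  (a,b)_∞ = +1.
v=7: a=7^3·(≡2), b=7^-3·(≡6) mod 7; (2|7)=+1, (6|7)=-1; (−1)^{3·-3·3}·(+1)^-3·(-1)^3 = +1.
v=3: a=3^-2·(≡1), b=3^4·(≡2) mod 3; (1|3)=+1, (2|3)=-1; (−1)^{-2·4·1}·(+1)^4·(-1)^-2 = +1.
v=29: a=29^-2·(≡1), b=29^0·(≡4) mod 29; (1|29)=+1, (4|29)=+1; (−1)^{-2·0·14}·(+1)^0·(+1)^-2 = +1.
Ram(-606515, 7826) = {2, 13}; no ℚ_2-point on the conic.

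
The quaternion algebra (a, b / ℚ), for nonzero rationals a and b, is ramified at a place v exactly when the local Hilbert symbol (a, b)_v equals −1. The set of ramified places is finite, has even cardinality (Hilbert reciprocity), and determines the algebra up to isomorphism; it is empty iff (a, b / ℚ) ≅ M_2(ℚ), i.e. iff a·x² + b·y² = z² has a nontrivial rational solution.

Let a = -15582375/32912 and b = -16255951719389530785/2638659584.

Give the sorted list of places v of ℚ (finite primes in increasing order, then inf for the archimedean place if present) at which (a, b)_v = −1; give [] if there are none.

(a, b) ≡ (-1615, -46881835) mod (ℚ^×)²; places V = {2, 3, 5, 7, 11, 13, 17, 19, 29, 47, ∞}.
(a,b)_3: α=8, u≡2; β=14, v≡2 (mod 3); (2|3)=-1, (2|3)=-1; sign (−1)^0·-1^14·-1^8 = +1.
(a,b)_5: α=3, u≡3; β=1, v≡2 (mod 5); (3|5)=-1, (2|5)=-1; sign (−1)^0·-1^1·-1^3 = +1.
(a,b)_11: α=-2, u≡2; β=-5, v≡9 (mod 11); (2|11)=-1, (9|11)=+1; sign (−1)^0·-1^-5·+1^-2 = -1.
(a,b)_∞: sgn(-1615)=−, sgn(-46881835)=−, so -1.
(a,b)_7: α=0, u≡2; β=1, v≡6 (mod 7); (2|7)=+1, (6|7)=-1; sign (−1)^0·+1^1·-1^0 = +1.
(a,b)_17: α=-1, u≡11; β=1, v≡9 (mod 17); (11|17)=-1, (9|17)=+1; sign (−1)^0·-1^1·+1^-1 = -1.
(a,b)_13: α=0, u≡4; β=1, v≡1 (mod 13); (4|13)=+1, (1|13)=+1; sign (−1)^0·+1^1·+1^0 = +1.
(a,b)_19: α=1, u≡12; β=3, v≡14 (mod 19); (12|19)=-1, (14|19)=-1; sign (−1)^1·-1^3·-1^1 = -1.
(a,b)_2: α=-4, β=-14; u≡1, v≡5 (mod 8); ε(u)ε(v)=0·0, αω(v)=-4·1, βω(u)=-14·0; sum ≡ 0  ⇒  +1.
(a,b)_47: α=0, u≡20; β=2, v≡17 (mod 47); (20|47)=-1, (17|47)=+1; sign (−1)^0·-1^2·+1^0 = +1.
(a,b)_29: α=0, u≡22; β=1, v≡18 (mod 29); (22|29)=+1, (18|29)=-1; sign (−1)^0·+1^1·-1^0 = +1.
(-1615, -46881835 / ℚ) ramifies at {11, 17, 19, ∞}: a division algebra.

[11, 17, 19, inf]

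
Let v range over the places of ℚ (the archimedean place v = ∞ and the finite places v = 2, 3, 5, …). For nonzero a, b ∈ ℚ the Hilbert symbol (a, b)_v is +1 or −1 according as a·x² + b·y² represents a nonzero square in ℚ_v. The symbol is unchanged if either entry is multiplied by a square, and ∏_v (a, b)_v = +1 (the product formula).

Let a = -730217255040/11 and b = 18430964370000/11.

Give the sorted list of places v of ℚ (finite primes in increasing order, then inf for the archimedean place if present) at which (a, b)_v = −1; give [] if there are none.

[3, 5, 7, 11]

(a, b) ≡ (-2310, 143) mod (ℚ^×)²; places V = {2, 3, 5, 7, 11, 13, ∞}.
(a,b)_11: α=-1, u≡2; β=-1, v≡6 (mod 11); (2|11)=-1, (6|11)=-1; sign (−1)^1·-1^-1·-1^-1 = -1.
(a,b)_3: α=9, u≡1; β=10, v≡2 (mod 3); (1|3)=+1, (2|3)=-1; sign (−1)^0·+1^10·-1^9 = -1.
(a,b)_2: α=7, β=4; u≡5, v≡7 (mod 8); ε(u)ε(v)=0·1, αω(v)=7·0, βω(u)=4·1; sum ≡ 0  ⇒  +1.
(a,b)_13: α=2, u≡1; β=1, v≡5 (mod 13); (1|13)=+1, (5|13)=-1; sign (−1)^0·+1^1·-1^2 = +1.
(a,b)_5: α=1, u≡2; β=4, v≡2 (mod 5); (2|5)=-1, (2|5)=-1; sign (−1)^0·-1^4·-1^1 = -1.
(a,b)_∞: sgn(-2310)=−, sgn(143)=+, so +1.
(a,b)_7: α=3, u≡6; β=4, v≡3 (mod 7); (6|7)=-1, (3|7)=-1; sign (−1)^0·-1^4·-1^3 = -1.
(-2310, 143 / ℚ) ramifies at {3, 5, 7, 11}: a division algebra.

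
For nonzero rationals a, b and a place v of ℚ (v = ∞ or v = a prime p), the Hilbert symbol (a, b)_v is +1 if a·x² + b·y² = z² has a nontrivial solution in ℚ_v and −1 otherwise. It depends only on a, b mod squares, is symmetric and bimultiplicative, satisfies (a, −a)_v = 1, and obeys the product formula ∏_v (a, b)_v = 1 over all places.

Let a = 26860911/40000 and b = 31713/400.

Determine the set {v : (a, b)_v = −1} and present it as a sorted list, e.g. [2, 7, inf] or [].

(a, b) ≡ (231, 33) mod (ℚ^×)²; places V = {2, 3, 5, 7, 11, 31, ∞}.
(a,b)_5: α=-4, u≡4; β=-2, v≡3 (mod 5); (4|5)=+1, (3|5)=-1; sign (−1)^0·+1^-2·-1^-4 = +1.
(a,b)_31: α=2, u≡2; β=2, v≡20 (mod 31); (2|31)=+1, (20|31)=+1; sign (−1)^0·+1^2·+1^2 = +1.
(a,b)_3: α=1, u≡2; β=1, v≡2 (mod 3); (2|3)=-1, (2|3)=-1; sign (−1)^1·-1^1·-1^1 = -1.
(a,b)_∞: sgn(231)=+, sgn(33)=+, so +1.
(a,b)_7: α=1, u≡3; β=0, v≡3 (mod 7); (3|7)=-1, (3|7)=-1; sign (−1)^0·-1^0·-1^1 = -1.
(a,b)_11: α=3, u≡10; β=1, v≡3 (mod 11); (10|11)=-1, (3|11)=+1; sign (−1)^1·-1^1·+1^3 = +1.
(a,b)_2: α=-6, β=-4; u≡7, v≡1 (mod 8); ε(u)ε(v)=1·0, αω(v)=-6·0, βω(u)=-4·0; sum ≡ 0  ⇒  +1.
Ram(231, 33) = {3, 7}; no ℚ_3-point on the conic.

[3, 7]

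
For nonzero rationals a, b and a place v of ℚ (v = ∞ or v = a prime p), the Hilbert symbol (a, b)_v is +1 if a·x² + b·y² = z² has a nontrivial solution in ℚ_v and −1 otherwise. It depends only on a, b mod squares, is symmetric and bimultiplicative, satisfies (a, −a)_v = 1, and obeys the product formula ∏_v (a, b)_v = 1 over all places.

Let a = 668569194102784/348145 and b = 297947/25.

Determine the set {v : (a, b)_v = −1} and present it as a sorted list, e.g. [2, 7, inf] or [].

[2, 5, 31, 41]

(a, b) ≡ (15849370, 1763) mod (ℚ^×)²; places V = {2, 5, 7, 13, 29, 31, 41, 43, 47, ∞}.
(a,b)_7: α=-4, u≡6; β=0, v≡5 (mod 7); (6|7)=-1, (5|7)=-1; sign (−1)^0·-1^0·-1^-4 = +1.
(a,b)_5: α=-1, u≡1; β=-2, v≡2 (mod 5); (1|5)=+1, (2|5)=-1; sign (−1)^0·+1^-2·-1^-1 = -1.
(a,b)_43: α=1, u≡39; β=1, v≡14 (mod 43); (39|43)=-1, (14|43)=+1; sign (−1)^1·-1^1·+1^1 = +1.
(a,b)_∞: sgn(15849370)=+, sgn(1763)=+, so +1.
(a,b)_41: α=1, u≡11; β=1, v≡25 (mod 41); (11|41)=-1, (25|41)=+1; sign (−1)^0·-1^1·+1^1 = -1.
(a,b)_47: α=2, u≡15; β=0, v≡25 (mod 47); (15|47)=-1, (25|47)=+1; sign (−1)^0·-1^0·+1^2 = +1.
(a,b)_13: α=2, u≡1; β=2, v≡5 (mod 13); (1|13)=+1, (5|13)=-1; sign (−1)^0·+1^2·-1^2 = +1.
(a,b)_2: α=15, β=0; u≡5, v≡3 (mod 8); ε(u)ε(v)=0·1, αω(v)=15·1, βω(u)=0·1; sum ≡ 1  ⇒  -1.
(a,b)_29: α=-1, u≡20; β=0, v≡7 (mod 29); (20|29)=+1, (7|29)=+1; sign (−1)^0·+1^0·+1^-1 = +1.
(a,b)_31: α=1, u≡28; β=0, v≡30 (mod 31); (28|31)=+1, (30|31)=-1; sign (−1)^0·+1^0·-1^1 = -1.
Ram(15849370, 1763) = {2, 5, 31, 41}; no ℚ_2-point on the conic.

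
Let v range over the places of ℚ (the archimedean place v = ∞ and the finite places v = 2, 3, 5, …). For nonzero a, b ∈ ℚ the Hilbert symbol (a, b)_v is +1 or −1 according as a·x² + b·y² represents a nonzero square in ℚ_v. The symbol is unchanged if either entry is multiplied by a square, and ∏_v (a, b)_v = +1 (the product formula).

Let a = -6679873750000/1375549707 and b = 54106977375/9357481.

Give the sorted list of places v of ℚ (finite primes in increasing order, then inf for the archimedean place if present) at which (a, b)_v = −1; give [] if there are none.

(a, b) ≡ (-165, 55) mod (ℚ^×)²; places V = {2, 3, 5, 7, 11, 17, 19, 23, 41, ∞}.
(a,b)_5: α=7, u≡3; β=3, v≡4 (mod 5); (3|5)=-1, (4|5)=+1; sign (−1)^0·-1^3·+1^7 = -1.
(a,b)_23: α=-2, u≡15; β=-2, v≡2 (mod 23); (15|23)=-1, (2|23)=+1; sign (−1)^0·-1^-2·+1^-2 = +1.
(a,b)_41: α=2, u≡39; β=2, v≡12 (mod 41); (39|41)=+1, (12|41)=-1; sign (−1)^0·+1^2·-1^2 = +1.
(a,b)_2: α=4, β=0; u≡3, v≡7 (mod 8); ε(u)ε(v)=1·1, αω(v)=4·0, βω(u)=0·1; sum ≡ 1  ⇒  -1.
(a,b)_3: α=-1, u≡2; β=4, v≡1 (mod 3); (2|3)=-1, (1|3)=+1; sign (−1)^0·-1^4·+1^-1 = +1.
(a,b)_17: α=2, u≡14; β=2, v≡1 (mod 17); (14|17)=-1, (1|17)=+1; sign (−1)^0·-1^2·+1^2 = +1.
(a,b)_19: α=-2, u≡5; β=-2, v≡5 (mod 19); (5|19)=+1, (5|19)=+1; sign (−1)^0·+1^-2·+1^-2 = +1.
(a,b)_11: α=1, u≡6; β=1, v≡3 (mod 11); (6|11)=-1, (3|11)=+1; sign (−1)^1·-1^1·+1^1 = +1.
(a,b)_7: α=-4, u≡3; β=-2, v≡5 (mod 7); (3|7)=-1, (5|7)=-1; sign (−1)^0·-1^-2·-1^-4 = +1.
(a,b)_∞: sgn(-165)=−, sgn(55)=+, so +1.
Ram(-165, 55) = {2, 5}; no ℚ_2-point on the conic.

[2, 5]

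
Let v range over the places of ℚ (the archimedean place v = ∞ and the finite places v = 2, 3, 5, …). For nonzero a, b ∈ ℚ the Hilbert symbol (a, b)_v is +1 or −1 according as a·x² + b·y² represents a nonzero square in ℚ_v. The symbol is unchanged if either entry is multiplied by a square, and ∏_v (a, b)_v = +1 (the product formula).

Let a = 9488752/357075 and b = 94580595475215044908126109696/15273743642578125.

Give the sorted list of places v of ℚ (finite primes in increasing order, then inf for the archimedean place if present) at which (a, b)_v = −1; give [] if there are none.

(a, b) ≡ (741, 14421) mod (ℚ^×)²; places V = {2, 3, 5, 7, 11, 13, 19, 23, ∞}.
(a,b)_2: α=4, β=16; u≡5, v≡5 (mod 8); ε(u)ε(v)=0·0, αω(v)=4·1, βω(u)=16·1; sum ≡ 0  ⇒  +1.
(a,b)_5: α=-2, u≡4; β=-10, v≡4 (mod 5); (4|5)=+1, (4|5)=+1; sign (−1)^0·+1^-10·+1^-2 = +1.
(a,b)_∞: sgn(741)=+, sgn(14421)=+, so +1.
(a,b)_3: α=-3, u≡1; β=-5, v≡1 (mod 3); (1|3)=+1, (1|3)=+1; sign (−1)^1·+1^-5·+1^-3 = -1.
(a,b)_19: α=1, u≡11; β=9, v≡10 (mod 19); (11|19)=+1, (10|19)=-1; sign (−1)^1·+1^9·-1^1 = +1.
(a,b)_11: α=0, u≡5; β=3, v≡6 (mod 11); (5|11)=+1, (6|11)=-1; sign (−1)^0·+1^3·-1^0 = +1.
(a,b)_7: α=4, u≡5; β=6, v≡1 (mod 7); (5|7)=-1, (1|7)=+1; sign (−1)^0·-1^6·+1^4 = +1.
(a,b)_13: α=1, u≡8; β=4, v≡1 (mod 13); (8|13)=-1, (1|13)=+1; sign (−1)^0·-1^4·+1^1 = +1.
(a,b)_23: α=-2, u≡7; β=-5, v≡9 (mod 23); (7|23)=-1, (9|23)=+1; sign (−1)^0·-1^-5·+1^-2 = -1.
(741, 14421 / ℚ) ramifies at {3, 23}: a division algebra.

[3, 23]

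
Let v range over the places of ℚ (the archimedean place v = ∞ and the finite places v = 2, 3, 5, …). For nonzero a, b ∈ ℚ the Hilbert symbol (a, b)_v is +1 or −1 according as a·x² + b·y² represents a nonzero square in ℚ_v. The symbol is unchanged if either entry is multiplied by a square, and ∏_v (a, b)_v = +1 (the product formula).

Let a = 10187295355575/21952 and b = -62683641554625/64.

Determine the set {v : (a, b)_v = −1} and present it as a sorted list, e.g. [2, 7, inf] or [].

[3, 7, 17, 31]

(a, b) ≡ (3689, -1785) mod (ℚ^×)²; places V = {2, 3, 5, 7, 13, 17, 23, 31, ∞}.
(a,b)_7: α=-3, u≡2; β=1, v≡2 (mod 7); (2|7)=+1, (2|7)=+1; sign (−1)^1·+1^1·+1^-3 = -1.
(a,b)_3: α=2, u≡2; β=3, v≡2 (mod 3); (2|3)=-1, (2|3)=-1; sign (−1)^0·-1^3·-1^2 = -1.
(a,b)_31: α=3, u≡22; β=4, v≡15 (mod 31); (22|31)=-1, (15|31)=-1; sign (−1)^0·-1^4·-1^3 = -1.
(a,b)_13: α=2, u≡1; β=2, v≡3 (mod 13); (1|13)=+1, (3|13)=+1; sign (−1)^0·+1^2·+1^2 = +1.
(a,b)_∞: sgn(3689)=+, sgn(-1785)=−, so +1.
(a,b)_23: α=2, u≡6; β=0, v≡6 (mod 23); (6|23)=+1, (6|23)=+1; sign (−1)^0·+1^0·+1^2 = +1.
(a,b)_5: α=2, u≡4; β=3, v≡2 (mod 5); (4|5)=+1, (2|5)=-1; sign (−1)^0·+1^3·-1^2 = +1.
(a,b)_17: α=1, u≡16; β=1, v≡12 (mod 17); (16|17)=+1, (12|17)=-1; sign (−1)^0·+1^1·-1^1 = -1.
(a,b)_2: α=-6, β=-6; u≡1, v≡7 (mod 8); ε(u)ε(v)=0·1, αω(v)=-6·0, βω(u)=-6·0; sum ≡ 0  ⇒  +1.
Ram(3689, -1785) = {3, 7, 17, 31}; no ℚ_3-point on the conic.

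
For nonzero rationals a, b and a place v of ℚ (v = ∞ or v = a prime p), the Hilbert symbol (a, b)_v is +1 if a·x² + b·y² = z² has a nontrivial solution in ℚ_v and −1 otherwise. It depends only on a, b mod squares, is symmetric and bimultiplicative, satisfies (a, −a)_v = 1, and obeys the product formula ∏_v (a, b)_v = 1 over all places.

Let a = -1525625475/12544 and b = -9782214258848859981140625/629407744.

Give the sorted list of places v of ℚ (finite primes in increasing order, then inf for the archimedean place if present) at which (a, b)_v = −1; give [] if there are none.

[11, 17, 29, inf]

(a, b) ≡ (-504339, -168113) mod (ℚ^×)²; places V = {2, 3, 5, 7, 11, 17, 29, 31, ∞}.
(a,b)_31: α=1, u≡24; β=3, v≡8 (mod 31); (24|31)=-1, (8|31)=+1; sign (−1)^1·-1^3·+1^1 = +1.
(a,b)_3: α=1, u≡1; β=2, v≡1 (mod 3); (1|3)=+1, (1|3)=+1; sign (−1)^0·+1^2·+1^1 = +1.
(a,b)_11: α=3, u≡2; β=7, v≡10 (mod 11); (2|11)=-1, (10|11)=-1; sign (−1)^1·-1^7·-1^3 = -1.
(a,b)_7: α=-2, u≡1; β=-4, v≡6 (mod 7); (1|7)=+1, (6|7)=-1; sign (−1)^0·+1^-4·-1^-2 = +1.
(a,b)_2: α=-8, β=-18; u≡5, v≡7 (mod 8); ε(u)ε(v)=0·1, αω(v)=-8·0, βω(u)=-18·1; sum ≡ 0  ⇒  +1.
(a,b)_∞: sgn(-504339)=−, sgn(-168113)=−, so -1.
(a,b)_5: α=2, u≡4; β=6, v≡3 (mod 5); (4|5)=+1, (3|5)=-1; sign (−1)^0·+1^6·-1^2 = +1.
(a,b)_29: α=1, u≡25; β=3, v≡10 (mod 29); (25|29)=+1, (10|29)=-1; sign (−1)^0·+1^3·-1^1 = -1.
(a,b)_17: α=1, u≡16; β=3, v≡10 (mod 17); (16|17)=+1, (10|17)=-1; sign (−1)^0·+1^3·-1^1 = -1.
Ram(-504339, -168113) = {11, 17, 29, ∞}; no ℚ_11-point on the conic.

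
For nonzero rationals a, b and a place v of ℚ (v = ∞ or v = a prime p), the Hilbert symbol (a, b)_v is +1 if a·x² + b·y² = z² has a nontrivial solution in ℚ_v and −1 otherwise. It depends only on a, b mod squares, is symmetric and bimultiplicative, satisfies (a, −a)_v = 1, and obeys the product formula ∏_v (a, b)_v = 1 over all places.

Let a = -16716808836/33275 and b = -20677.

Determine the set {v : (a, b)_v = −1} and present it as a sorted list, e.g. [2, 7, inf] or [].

[3, 13, 19, 23, 31, inf]

(a, b) ≡ (-236379, -20677) mod (ℚ^×)²; places V = {2, 3, 5, 7, 11, 13, 19, 23, 29, 31, ∞}.
(a,b)_2: α=2, β=0; u≡5, v≡3 (mod 8); ε(u)ε(v)=0·1, αω(v)=2·1, βω(u)=0·1; sum ≡ 0  ⇒  +1.
(a,b)_3: α=5, u≡2; β=0, v≡2 (mod 3); (2|3)=-1, (2|3)=-1; sign (−1)^0·-1^0·-1^5 = -1.
(a,b)_19: α=1, u≡1; β=0, v≡14 (mod 19); (1|19)=+1, (14|19)=-1; sign (−1)^0·+1^0·-1^1 = -1.
(a,b)_23: α=0, u≡21; β=1, v≡21 (mod 23); (21|23)=-1, (21|23)=-1; sign (−1)^0·-1^1·-1^0 = -1.
(a,b)_11: α=-3, u≡3; β=0, v≡3 (mod 11); (3|11)=+1, (3|11)=+1; sign (−1)^0·+1^0·+1^-3 = +1.
(a,b)_7: α=4, u≡4; β=0, v≡1 (mod 7); (4|7)=+1, (1|7)=+1; sign (−1)^0·+1^0·+1^4 = +1.
(a,b)_29: α=1, u≡11; β=1, v≡12 (mod 29); (11|29)=-1, (12|29)=-1; sign (−1)^0·-1^1·-1^1 = +1.
(a,b)_31: α=0, u≡26; β=1, v≡15 (mod 31); (26|31)=-1, (15|31)=-1; sign (−1)^0·-1^1·-1^0 = -1.
(a,b)_∞: sgn(-236379)=−, sgn(-20677)=−, so -1.
(a,b)_13: α=1, u≡12; β=0, v≡6 (mod 13); (12|13)=+1, (6|13)=-1; sign (−1)^0·+1^0·-1^1 = -1.
(a,b)_5: α=-2, u≡4; β=0, v≡3 (mod 5); (4|5)=+1, (3|5)=-1; sign (−1)^0·+1^0·-1^-2 = +1.
(-236379, -20677 / ℚ) ramifies at {3, 13, 19, 23, 31, ∞}: a division algebra.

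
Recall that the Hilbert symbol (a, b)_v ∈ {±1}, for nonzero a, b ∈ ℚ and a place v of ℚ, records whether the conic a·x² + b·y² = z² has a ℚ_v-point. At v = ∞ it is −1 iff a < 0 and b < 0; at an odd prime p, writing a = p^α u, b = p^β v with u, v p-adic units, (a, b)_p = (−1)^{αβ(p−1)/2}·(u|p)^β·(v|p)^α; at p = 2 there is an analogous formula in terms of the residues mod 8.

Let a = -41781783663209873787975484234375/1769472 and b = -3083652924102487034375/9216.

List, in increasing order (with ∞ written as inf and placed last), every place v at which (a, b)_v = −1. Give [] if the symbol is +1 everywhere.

[5, 7, 17, inf]

(a, b) ≡ (-74613, -95) mod (ℚ^×)²; places V = {2, 3, 5, 7, 11, 17, 19, ∞}.
(a,b)_2: α=-16, β=-10; u≡3, v≡1 (mod 8); ε(u)ε(v)=1·0, αω(v)=-16·0, βω(u)=-10·1; sum ≡ 0  ⇒  +1.
(a,b)_17: α=7, u≡11; β=4, v≡7 (mod 17); (11|17)=-1, (7|17)=-1; sign (−1)^0·-1^4·-1^7 = -1.
(a,b)_3: α=-3, u≡2; β=-2, v≡1 (mod 3); (2|3)=-1, (1|3)=+1; sign (−1)^0·-1^-2·+1^-3 = +1.
(a,b)_19: α=5, u≡7; β=3, v≡12 (mod 19); (7|19)=+1, (12|19)=-1; sign (−1)^1·+1^3·-1^5 = +1.
(a,b)_11: α=3, u≡5; β=4, v≡9 (mod 11); (5|11)=+1, (9|11)=+1; sign (−1)^0·+1^4·+1^3 = +1.
(a,b)_5: α=6, u≡2; β=5, v≡4 (mod 5); (2|5)=-1, (4|5)=+1; sign (−1)^0·-1^5·+1^6 = -1.
(a,b)_∞: sgn(-74613)=−, sgn(-95)=−, so -1.
(a,b)_7: α=11, u≡1; β=6, v≡5 (mod 7); (1|7)=+1, (5|7)=-1; sign (−1)^0·+1^6·-1^11 = -1.
Ram(-74613, -95) = {5, 7, 17, ∞}; no ℚ_5-point on the conic.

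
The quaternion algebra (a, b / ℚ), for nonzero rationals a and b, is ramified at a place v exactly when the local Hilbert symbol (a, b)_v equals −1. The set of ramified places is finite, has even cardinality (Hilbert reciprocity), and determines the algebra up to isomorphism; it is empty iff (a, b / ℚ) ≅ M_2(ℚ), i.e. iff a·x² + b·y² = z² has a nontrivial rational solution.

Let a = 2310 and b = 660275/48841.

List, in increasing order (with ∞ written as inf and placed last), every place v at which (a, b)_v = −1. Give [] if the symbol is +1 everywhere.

(a, b) ≡ (2310, 11) mod (ℚ^×)²; places V = {2, 3, 5, 7, 11, 13, 17, ∞}.
(a,b)_∞: sgn(2310)=+, sgn(11)=+, so +1.
(a,b)_17: α=0, u≡15; β=-2, v≡5 (mod 17); (15|17)=+1, (5|17)=-1; sign (−1)^0·+1^-2·-1^0 = +1.
(a,b)_11: α=1, u≡1; β=1, v≡9 (mod 11); (1|11)=+1, (9|11)=+1; sign (−1)^1·+1^1·+1^1 = -1.
(a,b)_5: α=1, u≡2; β=2, v≡1 (mod 5); (2|5)=-1, (1|5)=+1; sign (−1)^0·-1^2·+1^1 = +1.
(a,b)_7: α=1, u≡1; β=4, v≡1 (mod 7); (1|7)=+1, (1|7)=+1; sign (−1)^0·+1^4·+1^1 = +1.
(a,b)_13: α=0, u≡9; β=-2, v≡6 (mod 13); (9|13)=+1, (6|13)=-1; sign (−1)^0·+1^-2·-1^0 = +1.
(a,b)_3: α=1, u≡2; β=0, v≡2 (mod 3); (2|3)=-1, (2|3)=-1; sign (−1)^0·-1^0·-1^1 = -1.
(a,b)_2: α=1, β=0; u≡3, v≡3 (mod 8); ε(u)ε(v)=1·1, αω(v)=1·1, βω(u)=0·1; sum ≡ 0  ⇒  +1.
(2310, 11 / ℚ) ramifies at {3, 11}: a division algebra.

[3, 11]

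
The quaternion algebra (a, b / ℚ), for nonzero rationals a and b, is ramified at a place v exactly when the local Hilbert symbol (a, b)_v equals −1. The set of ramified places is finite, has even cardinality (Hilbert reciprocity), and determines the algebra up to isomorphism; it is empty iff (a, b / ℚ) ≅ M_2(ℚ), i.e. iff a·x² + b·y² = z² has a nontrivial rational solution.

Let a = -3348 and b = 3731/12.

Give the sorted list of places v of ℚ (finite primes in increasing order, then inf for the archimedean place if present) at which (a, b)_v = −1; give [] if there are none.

(a, b) ≡ (-93, 11193) mod (ℚ^×)²; places V = {2, 3, 7, 13, 31, 41, ∞}.
(a,b)_31: α=1, u≡16; β=0, v≡19 (mod 31); (16|31)=+1, (19|31)=+1; sign (−1)^0·+1^0·+1^1 = +1.
(a,b)_∞: sgn(-93)=−, sgn(11193)=+, so +1.
(a,b)_41: α=0, u≡14; β=1, v≡11 (mod 41); (14|41)=-1, (11|41)=-1; sign (−1)^0·-1^1·-1^0 = -1.
(a,b)_13: α=0, u≡6; β=1, v≡12 (mod 13); (6|13)=-1, (12|13)=+1; sign (−1)^0·-1^1·+1^0 = -1.
(a,b)_3: α=3, u≡2; β=-1, v≡2 (mod 3); (2|3)=-1, (2|3)=-1; sign (−1)^1·-1^-1·-1^3 = -1.
(a,b)_7: α=0, u≡5; β=1, v≡3 (mod 7); (5|7)=-1, (3|7)=-1; sign (−1)^0·-1^1·-1^0 = -1.
(a,b)_2: α=2, β=-2; u≡3, v≡1 (mod 8); ε(u)ε(v)=1·0, αω(v)=2·0, βω(u)=-2·1; sum ≡ 0  ⇒  +1.
(-93, 11193 / ℚ) ramifies at {3, 7, 13, 41}: a division algebra.

[3, 7, 13, 41]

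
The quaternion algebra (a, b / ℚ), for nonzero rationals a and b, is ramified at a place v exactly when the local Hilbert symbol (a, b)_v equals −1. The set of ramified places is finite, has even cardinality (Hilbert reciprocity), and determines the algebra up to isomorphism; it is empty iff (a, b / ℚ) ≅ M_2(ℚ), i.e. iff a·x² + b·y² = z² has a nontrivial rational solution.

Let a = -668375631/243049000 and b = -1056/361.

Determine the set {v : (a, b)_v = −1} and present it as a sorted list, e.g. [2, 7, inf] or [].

(a, b) ≡ (-2310, -66) mod (ℚ^×)²; places V = {2, 3, 5, 7, 11, 17, 19, 29, ∞}.
(a,b)_∞: sgn(-2310)=−, sgn(-66)=−, so -1.
(a,b)_3: α=11, u≡1; β=1, v≡2 (mod 3); (1|3)=+1, (2|3)=-1; sign (−1)^1·+1^1·-1^11 = +1.
(a,b)_5: α=-3, u≡2; β=0, v≡4 (mod 5); (2|5)=-1, (4|5)=+1; sign (−1)^0·-1^0·+1^-3 = +1.
(a,b)_19: α=0, u≡13; β=-2, v≡8 (mod 19); (13|19)=-1, (8|19)=-1; sign (−1)^0·-1^-2·-1^0 = +1.
(a,b)_7: α=3, u≡3; β=0, v≡2 (mod 7); (3|7)=-1, (2|7)=+1; sign (−1)^0·-1^0·+1^3 = +1.
(a,b)_2: α=-3, β=5; u≡5, v≡7 (mod 8); ε(u)ε(v)=0·1, αω(v)=-3·0, βω(u)=5·1; sum ≡ 1  ⇒  -1.
(a,b)_11: α=1, u≡7; β=1, v≡4 (mod 11); (7|11)=-1, (4|11)=+1; sign (−1)^1·-1^1·+1^1 = +1.
(a,b)_17: α=-2, u≡16; β=0, v≡8 (mod 17); (16|17)=+1, (8|17)=+1; sign (−1)^0·+1^0·+1^-2 = +1.
(a,b)_29: α=-2, u≡26; β=0, v≡8 (mod 29); (26|29)=-1, (8|29)=-1; sign (−1)^0·-1^0·-1^-2 = +1.
(-2310, -66 / ℚ) ramifies at {2, ∞}: a division algebra.

[2, inf]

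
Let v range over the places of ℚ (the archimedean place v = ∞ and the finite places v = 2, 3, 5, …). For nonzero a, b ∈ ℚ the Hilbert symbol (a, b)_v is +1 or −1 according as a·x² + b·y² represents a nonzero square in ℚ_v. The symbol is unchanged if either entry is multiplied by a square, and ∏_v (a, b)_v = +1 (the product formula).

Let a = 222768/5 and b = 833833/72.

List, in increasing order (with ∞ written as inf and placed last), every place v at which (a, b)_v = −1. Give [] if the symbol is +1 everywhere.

[11, 13]

(a, b) ≡ (7735, 34034) mod (ℚ^×)²; places V = {2, 3, 5, 7, 11, 13, 17, ∞}.
(a,b)_13: α=1, u≡3; β=1, v≡11 (mod 13); (3|13)=+1, (11|13)=-1; sign (−1)^0·+1^1·-1^1 = -1.
(a,b)_17: α=1, u≡13; β=1, v≡1 (mod 17); (13|17)=+1, (1|17)=+1; sign (−1)^0·+1^1·+1^1 = +1.
(a,b)_2: α=4, β=-3; u≡7, v≡1 (mod 8); ε(u)ε(v)=1·0, αω(v)=4·0, βω(u)=-3·0; sum ≡ 0  ⇒  +1.
(a,b)_11: α=0, u≡8; β=1, v≡4 (mod 11); (8|11)=-1, (4|11)=+1; sign (−1)^0·-1^1·+1^0 = -1.
(a,b)_3: α=2, u≡1; β=-2, v≡2 (mod 3); (1|3)=+1, (2|3)=-1; sign (−1)^0·+1^-2·-1^2 = +1.
(a,b)_∞: sgn(7735)=+, sgn(34034)=+, so +1.
(a,b)_5: α=-1, u≡3; β=0, v≡4 (mod 5); (3|5)=-1, (4|5)=+1; sign (−1)^0·-1^0·+1^-1 = +1.
(a,b)_7: α=1, u≡6; β=3, v≡1 (mod 7); (6|7)=-1, (1|7)=+1; sign (−1)^1·-1^3·+1^1 = +1.
|Ram(7735, 34034)| = 2, even; anisotropic at {11, 13}.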